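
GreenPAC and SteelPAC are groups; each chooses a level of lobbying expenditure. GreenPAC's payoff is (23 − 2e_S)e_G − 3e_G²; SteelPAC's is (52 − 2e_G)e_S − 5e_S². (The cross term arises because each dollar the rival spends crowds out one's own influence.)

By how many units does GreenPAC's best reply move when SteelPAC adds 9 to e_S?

Expanding GreenPAC's payoff: 23e_G − 2e_Se_G − 3e_G².
∂π/∂e_G = 23 − 2e_S − 6e_G = 0, so e_G = 23/6 − (1/3)e_S.
The reaction-function slope is −1/3, so a 9-unit rise in e_S moves e_G by −1/3 × 9 = −3. GreenPAC's best response falls — the actions are strategic substitutes.

-3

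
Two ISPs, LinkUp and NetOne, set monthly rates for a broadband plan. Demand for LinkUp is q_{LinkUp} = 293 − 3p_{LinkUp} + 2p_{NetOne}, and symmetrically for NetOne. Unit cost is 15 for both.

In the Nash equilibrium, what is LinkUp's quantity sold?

208.5

LinkUp's profit: π = (p_{LinkUp} − 15)(293 − 3p_{LinkUp} + 2p_{NetOne}).
∂π/∂p_{LinkUp} = 338 − 6p_{LinkUp} + 2p_{NetOne} = 0 ⇒ p_{LinkUp} = 169/3 + (1/3)p_{NetOne}.
Setting p_{LinkUp} = p_{NetOne} in the reaction function: p_{LinkUp} = 169/3 + (1/3)p_{LinkUp}, so p_{LinkUp} = (169/3) / (2/3) = 84.5.
q_{LinkUp} = 293 − 3·84.5 + 2·84.5 = 208.5.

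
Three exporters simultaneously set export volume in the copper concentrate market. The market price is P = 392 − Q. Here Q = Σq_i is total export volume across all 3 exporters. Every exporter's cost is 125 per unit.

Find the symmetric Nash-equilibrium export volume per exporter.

66.75

A representative exporter's profit is π_i = q_i(392 − Q) − 125q_i, with Q = q_i + Σ_{j≠i} q_j.
First-order condition: 267 − 2q_i − Σ_{j≠i} q_j = 0.
In a symmetric equilibrium every exporter chooses the same q, so Σ_{j≠i} q_j = 2q. The condition becomes 267 − 4q = 0, giving q = 267/4 = 66.75.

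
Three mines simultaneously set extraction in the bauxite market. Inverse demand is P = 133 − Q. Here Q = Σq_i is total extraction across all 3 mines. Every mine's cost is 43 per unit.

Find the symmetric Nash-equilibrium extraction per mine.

22.5

A representative mine's profit is π_i = q_i(133 − Q) − 43q_i, with Q = q_i + Σ_{j≠i} q_j.
First-order condition: 90 − 2q_i − Σ_{j≠i} q_j = 0.
Imposing symmetry (q_j = q for all j) turns Σ_{j≠i} q_j into 2q, so 90 = 4q and q = 22.5.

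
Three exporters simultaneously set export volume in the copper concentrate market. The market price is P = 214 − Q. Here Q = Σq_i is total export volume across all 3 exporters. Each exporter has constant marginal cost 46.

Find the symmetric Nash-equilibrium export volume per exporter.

42

A representative exporter's profit is π_i = q_i(214 − Q) − 46q_i, with Q = q_i + Σ_{j≠i} q_j.
First-order condition: 168 − 2q_i − Σ_{j≠i} q_j = 0.
In a symmetric equilibrium every exporter chooses the same q, so Σ_{j≠i} q_j = 2q. The condition becomes 168 − 4q = 0, giving q = 168/4 = 42.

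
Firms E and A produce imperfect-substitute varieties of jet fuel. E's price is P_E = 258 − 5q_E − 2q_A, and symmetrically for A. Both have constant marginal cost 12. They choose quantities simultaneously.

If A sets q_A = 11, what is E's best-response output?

22.4

Firm E's profit: π = q_E(258 − 5q_E − 2q_A) − 12q_E.
∂π/∂q_E = 246 − 10q_E − 2q_A = 0 ⇒ q_E = 24.6 − 0.2q_A.
At q_A = 11: q_E = 24.6 − 0.2·11 = 22.4.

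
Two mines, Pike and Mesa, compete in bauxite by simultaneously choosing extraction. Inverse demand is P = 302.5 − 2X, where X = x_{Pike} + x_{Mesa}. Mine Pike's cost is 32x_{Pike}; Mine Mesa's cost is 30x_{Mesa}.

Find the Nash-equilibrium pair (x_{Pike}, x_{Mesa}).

Mine Pike's profit: π = x_{Pike}(302.5 − 2(x_{Pike} + x_{Mesa})) − 32x_{Pike}.
∂π/∂x_{Pike} = 270.5 − 4x_{Pike} − 2x_{Mesa} = 0, so x_{Pike} = 67.625 − 0.5x_{Mesa}.
By the same steps for Mesa: x_{Mesa} = 68.125 − 0.5x_{Pike}.
Solving the two reaction functions simultaneously: (1 − (−0.5)(−0.5))x_{Pike} = 67.625 − 0.5·68.125, so 0.75x_{Pike} = 33.5625 and x_{Pike} = 44.75.
Then x_{Mesa} = 68.125 − 0.5·44.75 = 45.75.

44.75, 45.75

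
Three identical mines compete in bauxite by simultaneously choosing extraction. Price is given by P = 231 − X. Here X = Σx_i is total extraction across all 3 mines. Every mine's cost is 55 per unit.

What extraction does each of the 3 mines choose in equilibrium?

44

A representative mine's profit is π_i = x_i(231 − X) − 55x_i, with X = x_i + Σ_{j≠i} x_j.
First-order condition: 176 − 2x_i − Σ_{j≠i} x_j = 0.
In a symmetric equilibrium every mine chooses the same x, so Σ_{j≠i} x_j = 2x. The condition becomes 176 − 4x = 0, giving x = 176/4 = 44.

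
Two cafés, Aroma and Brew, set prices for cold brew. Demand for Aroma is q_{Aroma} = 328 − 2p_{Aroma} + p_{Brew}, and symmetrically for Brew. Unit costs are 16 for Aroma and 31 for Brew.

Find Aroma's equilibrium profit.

22472

Aroma's profit: π = (p_{Aroma} − 16)(328 − 2p_{Aroma} + p_{Brew}).
∂π/∂p_{Aroma} = 360 − 4p_{Aroma} + p_{Brew} = 0 ⇒ p_{Aroma} = 90 + 0.25p_{Brew}.
Similarly p_{Brew} = 97.5 + 0.25p_{Aroma}.
Substituting the second reaction function into the first: p_{Aroma} = 90 + 0.25(97.5 + 0.25p_{Aroma}), which gives 0.9375p_{Aroma} = 114.375 ⇒ p_{Aroma} = 122.
Then p_{Brew} = 97.5 + 0.25·122 = 128.
q_{Aroma} = 328 − 2·122 + 128 = 212.
Profit = (122 − 16)·212 = 22472.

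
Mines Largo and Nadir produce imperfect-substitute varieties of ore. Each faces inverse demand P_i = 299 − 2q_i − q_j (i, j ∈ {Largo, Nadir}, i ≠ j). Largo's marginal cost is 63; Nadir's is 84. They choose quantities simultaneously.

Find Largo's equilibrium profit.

4723.92

Mine Largo's profit: π = q_{Largo}(299 − 2q_{Largo} − q_{Nadir}) − 63q_{Largo}.
∂π/∂q_{Largo} = 236 − 4q_{Largo} − q_{Nadir} = 0 ⇒ q_{Largo} = 59 − 0.25q_{Nadir}.
Similarly q_{Nadir} = 53.75 − 0.25q_{Largo}.
Solving the two reaction functions simultaneously: (1 − (−0.25)(−0.25))q_{Largo} = 59 − 0.25·53.75, so 0.9375q_{Largo} = 45.5625 and q_{Largo} = 48.6.
Then q_{Nadir} = 53.75 − 0.25·48.6 = 41.6.
P_{Largo} = 299 − 2·48.6 − 41.6 = 160.2.
Profit = (160.2 − 63)·48.6 = 4723.92.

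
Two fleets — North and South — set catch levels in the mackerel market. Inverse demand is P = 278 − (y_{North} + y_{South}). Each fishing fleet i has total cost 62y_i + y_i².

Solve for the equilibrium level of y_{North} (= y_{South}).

Fishing fleet North's profit: π = y_{North}(278 − (y_{North} + y_{South})) − 62y_{North} − y_{North}².
∂π/∂y_{North} = 216 − 4y_{North} − y_{South} = 0, so y_{North} = 54 − 0.25y_{South}.
By symmetry y_{South} = y_{North}; substituting into the reaction function, 1.25y_{North} = 54 and y_{North} = 43.2.

43.2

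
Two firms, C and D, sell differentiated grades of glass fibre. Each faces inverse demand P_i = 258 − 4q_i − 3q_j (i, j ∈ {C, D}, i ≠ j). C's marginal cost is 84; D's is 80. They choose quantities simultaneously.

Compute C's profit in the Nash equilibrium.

973.44

Firm C's profit: π = q_C(258 − 4q_C − 3q_D) − 84q_C.
∂π/∂q_C = 174 − 8q_C − 3q_D = 0 ⇒ q_C = 21.75 − 0.375q_D.
Similarly q_D = 22.25 − 0.375q_C.
Solving the two reaction functions simultaneously: (1 − (−0.375)(−0.375))q_C = 21.75 − 0.375·22.25, so (55/64)q_C = 429/32 and q_C = 15.6.
Then q_D = 22.25 − 0.375·15.6 = 16.4.
P_C = 258 − 4·15.6 − 3·16.4 = 146.4.
Profit = (146.4 − 84)·15.6 = 973.44.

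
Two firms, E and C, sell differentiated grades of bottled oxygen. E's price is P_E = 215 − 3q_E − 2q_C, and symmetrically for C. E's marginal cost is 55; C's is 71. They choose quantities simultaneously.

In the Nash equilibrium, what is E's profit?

1323

Firm E's profit: π = q_E(215 − 3q_E − 2q_C) − 55q_E.
∂π/∂q_E = 160 − 6q_E − 2q_C = 0 ⇒ q_E = 80/3 − (1/3)q_C.
Similarly q_C = 24 − (1/3)q_E.
Plugging q_C into E's best response: q_E = 80/3 − (1/3)(24 − (1/3)q_E) ⇒ (8/9)q_E = 56/3, so q_E = 21.
Then q_C = 24 − (1/3)·21 = 17.
P_E = 215 − 3·21 − 2·17 = 118.
Profit = (118 − 55)·21 = 1323.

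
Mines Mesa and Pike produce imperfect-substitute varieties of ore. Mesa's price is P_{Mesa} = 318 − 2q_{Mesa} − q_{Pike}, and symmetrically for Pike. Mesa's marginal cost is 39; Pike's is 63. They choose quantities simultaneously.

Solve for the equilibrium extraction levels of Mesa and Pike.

57.4, 49.4

Mine Mesa's profit: π = q_{Mesa}(318 − 2q_{Mesa} − q_{Pike}) − 39q_{Mesa}.
∂π/∂q_{Mesa} = 279 − 4q_{Mesa} − q_{Pike} = 0 ⇒ q_{Mesa} = 69.75 − 0.25q_{Pike}.
Similarly q_{Pike} = 63.75 − 0.25q_{Mesa}.
Plugging q_{Pike} into Mesa's best response: q_{Mesa} = 69.75 − 0.25(63.75 − 0.25q_{Mesa}) ⇒ 0.9375q_{Mesa} = 53.8125, so q_{Mesa} = 57.4.
Then q_{Pike} = 63.75 − 0.25·57.4 = 49.4.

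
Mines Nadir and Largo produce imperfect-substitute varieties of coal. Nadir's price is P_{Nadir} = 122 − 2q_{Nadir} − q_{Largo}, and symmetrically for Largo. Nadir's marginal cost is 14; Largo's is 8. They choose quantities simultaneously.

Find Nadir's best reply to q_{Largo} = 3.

Mine Nadir's profit: π = q_{Nadir}(122 − 2q_{Nadir} − q_{Largo}) − 14q_{Nadir}.
∂π/∂q_{Nadir} = 108 − 4q_{Nadir} − q_{Largo} = 0 ⇒ q_{Nadir} = 27 − 0.25q_{Largo}.
At q_{Largo} = 3: q_{Nadir} = 27 − 0.25·3 = 26.25.

26.25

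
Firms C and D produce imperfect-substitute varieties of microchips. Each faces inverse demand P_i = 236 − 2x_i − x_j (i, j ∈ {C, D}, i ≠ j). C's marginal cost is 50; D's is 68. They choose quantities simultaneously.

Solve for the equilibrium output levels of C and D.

Firm C's profit: π = x_C(236 − 2x_C − x_D) − 50x_C.
∂π/∂x_C = 186 − 4x_C − x_D = 0 ⇒ x_C = 46.5 − 0.25x_D.
Similarly x_D = 42 − 0.25x_C.
Plugging x_D into C's best response: x_C = 46.5 − 0.25(42 − 0.25x_C) ⇒ 0.9375x_C = 36, so x_C = 38.4.
Then x_D = 42 − 0.25·38.4 = 32.4.

38.4, 32.4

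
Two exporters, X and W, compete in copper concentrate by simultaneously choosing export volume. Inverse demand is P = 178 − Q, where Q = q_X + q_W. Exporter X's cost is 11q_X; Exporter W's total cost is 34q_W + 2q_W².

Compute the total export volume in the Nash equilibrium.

89

Exporter X's profit: π = q_X(178 − (q_X + q_W)) − 11q_X.
∂π/∂q_X = 167 − 2q_X − q_W = 0, so q_X = 83.5 − 0.5q_W.
For W: ∂π/∂q_W = 144 − 6q_W − q_X = 0 ⇒ q_W = 24 − (1/6)q_X.
Plugging q_W into X's best response: q_X = 83.5 − 0.5(24 − (1/6)q_X) ⇒ (11/12)q_X = 71.5, so q_X = 78.
Then q_W = 24 − (1/6)·78 = 11.
Total export volume: 78 + 11 = 89.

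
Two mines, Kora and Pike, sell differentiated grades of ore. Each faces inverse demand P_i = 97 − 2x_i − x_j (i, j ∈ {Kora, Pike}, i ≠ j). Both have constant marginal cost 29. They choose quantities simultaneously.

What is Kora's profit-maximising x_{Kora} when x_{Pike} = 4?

Mine Kora's profit: π = x_{Kora}(97 − 2x_{Kora} − x_{Pike}) − 29x_{Kora}.
∂π/∂x_{Kora} = 68 − 4x_{Kora} − x_{Pike} = 0 ⇒ x_{Kora} = 17 − 0.25x_{Pike}.
At x_{Pike} = 4: x_{Kora} = 17 − 0.25·4 = 16.

16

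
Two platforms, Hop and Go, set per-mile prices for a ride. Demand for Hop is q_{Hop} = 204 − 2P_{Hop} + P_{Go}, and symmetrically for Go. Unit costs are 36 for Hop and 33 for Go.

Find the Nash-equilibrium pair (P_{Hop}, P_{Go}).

91.6, 90.4

Hop's profit: π = (P_{Hop} − 36)(204 − 2P_{Hop} + P_{Go}).
∂π/∂P_{Hop} = 276 − 4P_{Hop} + P_{Go} = 0 ⇒ P_{Hop} = 69 + 0.25P_{Go}.
Similarly P_{Go} = 67.5 + 0.25P_{Hop}.
Plugging P_{Go} into Hop's best response: P_{Hop} = 69 + 0.25(67.5 + 0.25P_{Hop}) ⇒ 0.9375P_{Hop} = 85.875, so P_{Hop} = 91.6.
Then P_{Go} = 67.5 + 0.25·91.6 = 90.4.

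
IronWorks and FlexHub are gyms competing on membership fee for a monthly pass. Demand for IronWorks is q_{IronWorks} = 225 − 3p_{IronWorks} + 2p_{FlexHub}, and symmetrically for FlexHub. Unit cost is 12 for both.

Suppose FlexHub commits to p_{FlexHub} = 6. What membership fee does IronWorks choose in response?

IronWorks's profit: π = (p_{IronWorks} − 12)(225 − 3p_{IronWorks} + 2p_{FlexHub}).
∂π/∂p_{IronWorks} = 261 − 6p_{IronWorks} + 2p_{FlexHub} = 0 ⇒ p_{IronWorks} = 43.5 + (1/3)p_{FlexHub}.
At p_{FlexHub} = 6: p_{IronWorks} = 43.5 + (1/3)·6 = 45.5.

45.5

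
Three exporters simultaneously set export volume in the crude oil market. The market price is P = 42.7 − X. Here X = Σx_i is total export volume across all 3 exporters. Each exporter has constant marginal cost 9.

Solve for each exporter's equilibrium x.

A representative exporter's profit is π_i = x_i(42.7 − X) − 9x_i, with X = x_i + Σ_{j≠i} x_j.
First-order condition: 33.7 − 2x_i − Σ_{j≠i} x_j = 0.
With identical exporters, set every x_j = x: then 33.7 − 2x − 2x = 0, i.e. x = 33.7/4 = 8.425.

8.425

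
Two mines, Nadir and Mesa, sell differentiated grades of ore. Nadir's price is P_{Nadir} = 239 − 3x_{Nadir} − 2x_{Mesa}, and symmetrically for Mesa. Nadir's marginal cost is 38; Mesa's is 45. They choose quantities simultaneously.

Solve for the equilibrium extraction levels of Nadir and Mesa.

Mine Nadir's profit: π = x_{Nadir}(239 − 3x_{Nadir} − 2x_{Mesa}) − 38x_{Nadir}.
∂π/∂x_{Nadir} = 201 − 6x_{Nadir} − 2x_{Mesa} = 0 ⇒ x_{Nadir} = 33.5 − (1/3)x_{Mesa}.
Similarly x_{Mesa} = 97/3 − (1/3)x_{Nadir}.
Plugging x_{Mesa} into Nadir's best response: x_{Nadir} = 33.5 − (1/3)(97/3 − (1/3)x_{Nadir}) ⇒ (8/9)x_{Nadir} = 409/18, so x_{Nadir} = 25.5625.
Then x_{Mesa} = 97/3 − (1/3)·25.5625 = 23.8125.

25.5625, 23.8125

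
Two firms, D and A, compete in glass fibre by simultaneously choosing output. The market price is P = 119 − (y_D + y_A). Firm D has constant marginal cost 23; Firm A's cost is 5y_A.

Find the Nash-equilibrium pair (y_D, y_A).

Firm D's profit: π = y_D(119 − (y_D + y_A)) − 23y_D.
∂π/∂y_D = 96 − 2y_D − y_A = 0, so y_D = 48 − 0.5y_A.
By the same steps for A: y_A = 57 − 0.5y_D.
Plugging y_A into D's best response: y_D = 48 − 0.5(57 − 0.5y_D) ⇒ 0.75y_D = 19.5, so y_D = 26.
Then y_A = 57 − 0.5·26 = 44.

26, 44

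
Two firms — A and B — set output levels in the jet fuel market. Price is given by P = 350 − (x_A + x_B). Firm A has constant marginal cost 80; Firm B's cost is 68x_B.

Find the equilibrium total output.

Firm A's profit: π = x_A(350 − (x_A + x_B)) − 80x_A.
∂π/∂x_A = 270 − 2x_A − x_B = 0, so x_A = 135 − 0.5x_B.
By the same steps for B: x_B = 141 − 0.5x_A.
Substituting the second reaction function into the first: x_A = 135 − 0.5(141 − 0.5x_A), which gives 0.75x_A = 64.5 ⇒ x_A = 86.
Then x_B = 141 − 0.5·86 = 98.
Total output: 86 + 98 = 184.

184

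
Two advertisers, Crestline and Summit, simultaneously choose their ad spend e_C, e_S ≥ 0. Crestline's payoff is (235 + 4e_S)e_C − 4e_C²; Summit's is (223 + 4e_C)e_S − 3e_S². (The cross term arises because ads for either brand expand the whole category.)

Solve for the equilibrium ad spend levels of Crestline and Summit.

71.9375, 85.125

Expanding Crestline's payoff: 235e_C + 4e_Se_C − 4e_C².
∂π/∂e_C = 235 + 4e_S − 8e_C = 0, so e_C = 29.375 + 0.5e_S.
Likewise for Summit: e_S = 223/6 + (2/3)e_C.
Solving the two reaction functions simultaneously: (1 − (0.5)(2/3))e_C = 29.375 + 0.5·(223/6), so (2/3)e_C = 1151/24 and e_C = 71.9375.
Then e_S = 223/6 + (2/3)·71.9375 = 85.125.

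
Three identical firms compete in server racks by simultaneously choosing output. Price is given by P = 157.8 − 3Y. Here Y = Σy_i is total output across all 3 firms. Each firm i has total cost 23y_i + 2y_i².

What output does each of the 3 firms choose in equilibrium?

8.425

A representative firm's profit is π_i = y_i(157.8 − 3Y) − 23y_i − 2y_i², with Y = y_i + Σ_{j≠i} y_j.
First-order condition: 134.8 − 10y_i − 3Σ_{j≠i} y_j = 0.
In a symmetric equilibrium every firm chooses the same y, so Σ_{j≠i} y_j = 2y. The condition becomes 134.8 − 16y = 0, giving y = 134.8/16 = 8.425.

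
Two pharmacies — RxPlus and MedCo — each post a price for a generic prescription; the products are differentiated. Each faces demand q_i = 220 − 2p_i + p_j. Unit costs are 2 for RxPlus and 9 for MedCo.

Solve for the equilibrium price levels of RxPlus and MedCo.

75.6, 78.4

RxPlus's profit: π = (p_{RxPlus} − 2)(220 − 2p_{RxPlus} + p_{MedCo}).
∂π/∂p_{RxPlus} = 224 − 4p_{RxPlus} + p_{MedCo} = 0 ⇒ p_{RxPlus} = 56 + 0.25p_{MedCo}.
Similarly p_{MedCo} = 59.5 + 0.25p_{RxPlus}.
Substituting the second reaction function into the first: p_{RxPlus} = 56 + 0.25(59.5 + 0.25p_{RxPlus}), which gives 0.9375p_{RxPlus} = 70.875 ⇒ p_{RxPlus} = 75.6.
Then p_{MedCo} = 59.5 + 0.25·75.6 = 78.4.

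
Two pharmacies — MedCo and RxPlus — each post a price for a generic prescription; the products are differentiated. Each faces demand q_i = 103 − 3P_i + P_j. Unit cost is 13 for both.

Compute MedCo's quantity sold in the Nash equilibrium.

46.2

MedCo's profit: π = (P_{MedCo} − 13)(103 − 3P_{MedCo} + P_{RxPlus}).
∂π/∂P_{MedCo} = 142 − 6P_{MedCo} + P_{RxPlus} = 0 ⇒ P_{MedCo} = 71/3 + (1/6)P_{RxPlus}.
Setting P_{MedCo} = P_{RxPlus} in the reaction function: P_{MedCo} = 71/3 + (1/6)P_{MedCo}, so P_{MedCo} = (71/3) / (5/6) = 28.4.
q_{MedCo} = 103 − 3·28.4 + 28.4 = 46.2.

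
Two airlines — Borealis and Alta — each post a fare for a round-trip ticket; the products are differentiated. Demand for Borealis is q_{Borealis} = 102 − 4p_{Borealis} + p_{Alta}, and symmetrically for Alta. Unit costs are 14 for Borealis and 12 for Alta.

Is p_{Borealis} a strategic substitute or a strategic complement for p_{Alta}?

strategic complements

Borealis's profit: π = (p_{Borealis} − 14)(102 − 4p_{Borealis} + p_{Alta}).
∂π/∂p_{Borealis} = 158 − 8p_{Borealis} + p_{Alta} = 0 ⇒ p_{Borealis} = 19.75 + 0.125p_{Alta}.
The best-response slope dp_{Borealis}/dp_{Alta} = 0.125 > 0: the reaction function is upward-sloping, so the choices are strategic complements.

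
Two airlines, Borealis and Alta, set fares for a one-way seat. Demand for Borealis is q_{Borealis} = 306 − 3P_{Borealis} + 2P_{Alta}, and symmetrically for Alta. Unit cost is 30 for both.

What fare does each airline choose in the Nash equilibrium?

Borealis's profit: π = (P_{Borealis} − 30)(306 − 3P_{Borealis} + 2P_{Alta}).
∂π/∂P_{Borealis} = 396 − 6P_{Borealis} + 2P_{Alta} = 0 ⇒ P_{Borealis} = 66 + (1/3)P_{Alta}.
By symmetry P_{Alta} = P_{Borealis}; substituting into the reaction function, (2/3)P_{Borealis} = 66 and P_{Borealis} = 99.

99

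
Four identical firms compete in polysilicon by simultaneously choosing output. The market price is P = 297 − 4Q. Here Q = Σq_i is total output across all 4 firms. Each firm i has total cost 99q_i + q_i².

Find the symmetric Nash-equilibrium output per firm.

9

A representative firm's profit is π_i = q_i(297 − 4Q) − 99q_i − q_i², with Q = q_i + Σ_{j≠i} q_j.
First-order condition: 198 − 10q_i − 4Σ_{j≠i} q_j = 0.
Imposing symmetry (q_j = q for all j) turns Σ_{j≠i} q_j into 3q, so 198 = 22q and q = 9.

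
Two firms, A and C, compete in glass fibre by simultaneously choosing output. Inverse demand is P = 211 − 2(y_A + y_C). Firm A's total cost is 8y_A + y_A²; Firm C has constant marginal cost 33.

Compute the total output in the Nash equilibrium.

55.9

Firm A's profit: π = y_A(211 − 2(y_A + y_C)) − 8y_A − y_A².
∂π/∂y_A = 203 − 6y_A − 2y_C = 0, so y_A = 203/6 − (1/3)y_C.
For C: ∂π/∂y_C = 178 − 4y_C − 2y_A = 0 ⇒ y_C = 44.5 − 0.5y_A.
Solving the two reaction functions simultaneously: (1 − (−1/3)(−0.5))y_A = 203/6 − (1/3)·44.5, so (5/6)y_A = 19 and y_A = 22.8.
Then y_C = 44.5 − 0.5·22.8 = 33.1.
Total output: 22.8 + 33.1 = 55.9.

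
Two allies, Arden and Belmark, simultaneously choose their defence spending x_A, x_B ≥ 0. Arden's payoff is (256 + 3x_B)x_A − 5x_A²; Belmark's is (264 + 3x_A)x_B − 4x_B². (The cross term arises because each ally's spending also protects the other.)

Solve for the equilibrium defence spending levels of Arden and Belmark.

Expanding Arden's payoff: 256x_A + 3x_Bx_A − 5x_A².
∂π/∂x_A = 256 + 3x_B − 10x_A = 0, so x_A = 25.6 + 0.3x_B.
Likewise for Belmark: x_B = 33 + 0.375x_A.
Substituting the second reaction function into the first: x_A = 25.6 + 0.3(33 + 0.375x_A), which gives 0.8875x_A = 35.5 ⇒ x_A = 40.
Then x_B = 33 + 0.375·40 = 48.

40, 48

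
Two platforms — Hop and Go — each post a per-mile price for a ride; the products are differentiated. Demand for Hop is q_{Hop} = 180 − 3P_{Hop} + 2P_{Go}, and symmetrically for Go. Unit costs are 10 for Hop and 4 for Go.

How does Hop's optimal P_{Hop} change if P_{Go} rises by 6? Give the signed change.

2

Hop's profit: π = (P_{Hop} − 10)(180 − 3P_{Hop} + 2P_{Go}).
∂π/∂P_{Hop} = 210 − 6P_{Hop} + 2P_{Go} = 0 ⇒ P_{Hop} = 35 + (1/3)P_{Go}.
The reaction-function slope is 1/3, so a 6-unit rise in P_{Go} moves P_{Hop} by 1/3 × 6 = 2. Hop's best response rises — the actions are strategic complements.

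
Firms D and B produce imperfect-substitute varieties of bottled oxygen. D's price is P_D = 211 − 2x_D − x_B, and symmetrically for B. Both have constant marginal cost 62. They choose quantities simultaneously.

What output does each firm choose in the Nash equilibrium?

Firm D's profit: π = x_D(211 − 2x_D − x_B) − 62x_D.
∂π/∂x_D = 149 − 4x_D − x_B = 0 ⇒ x_D = 37.25 − 0.25x_B.
The game is symmetric, so in equilibrium x_B = x_D: the reaction function gives 1.25x_D = 37.25, hence x_D = 29.8.

29.8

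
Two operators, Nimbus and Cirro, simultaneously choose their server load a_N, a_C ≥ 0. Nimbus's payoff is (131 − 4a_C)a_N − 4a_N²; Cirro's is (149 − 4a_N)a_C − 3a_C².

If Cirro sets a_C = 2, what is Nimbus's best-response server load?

Expanding Nimbus's payoff: 131a_N − 4a_Ca_N − 4a_N².
∂π/∂a_N = 131 − 4a_C − 8a_N = 0, so a_N = 16.375 − 0.5a_C.
At a_C = 2: a_N = 16.375 − 0.5·2 = 15.375.

15.375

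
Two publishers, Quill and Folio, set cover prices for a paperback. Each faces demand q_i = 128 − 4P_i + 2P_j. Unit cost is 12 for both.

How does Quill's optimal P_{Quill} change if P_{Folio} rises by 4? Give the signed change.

1

Quill's profit: π = (P_{Quill} − 12)(128 − 4P_{Quill} + 2P_{Folio}).
∂π/∂P_{Quill} = 176 − 8P_{Quill} + 2P_{Folio} = 0 ⇒ P_{Quill} = 22 + 0.25P_{Folio}.
The reaction-function slope is 0.25, so a 4-unit rise in P_{Folio} moves P_{Quill} by 0.25 × 4 = 1. Quill's best response rises — the actions are strategic complements.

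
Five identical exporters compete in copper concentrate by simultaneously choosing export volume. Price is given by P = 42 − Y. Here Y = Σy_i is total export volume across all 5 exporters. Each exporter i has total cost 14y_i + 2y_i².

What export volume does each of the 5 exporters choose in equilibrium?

2.8

A representative exporter's profit is π_i = y_i(42 − Y) − 14y_i − 2y_i², with Y = y_i + Σ_{j≠i} y_j.
First-order condition: 28 − 6y_i − Σ_{j≠i} y_j = 0.
Imposing symmetry (y_j = y for all j) turns Σ_{j≠i} y_j into 4y, so 28 = 10y and y = 2.8.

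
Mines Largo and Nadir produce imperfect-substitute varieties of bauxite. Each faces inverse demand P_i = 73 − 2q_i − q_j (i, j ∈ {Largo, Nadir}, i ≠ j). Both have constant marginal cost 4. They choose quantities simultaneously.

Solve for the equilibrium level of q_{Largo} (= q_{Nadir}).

13.8

Mine Largo's profit: π = q_{Largo}(73 − 2q_{Largo} − q_{Nadir}) − 4q_{Largo}.
∂π/∂q_{Largo} = 69 − 4q_{Largo} − q_{Nadir} = 0 ⇒ q_{Largo} = 17.25 − 0.25q_{Nadir}.
The game is symmetric, so in equilibrium q_{Nadir} = q_{Largo}: the reaction function gives 1.25q_{Largo} = 17.25, hence q_{Largo} = 13.8.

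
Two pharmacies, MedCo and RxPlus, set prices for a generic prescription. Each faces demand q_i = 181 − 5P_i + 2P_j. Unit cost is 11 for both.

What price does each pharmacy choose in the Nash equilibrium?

29.5

MedCo's profit: π = (P_{MedCo} − 11)(181 − 5P_{MedCo} + 2P_{RxPlus}).
∂π/∂P_{MedCo} = 236 − 10P_{MedCo} + 2P_{RxPlus} = 0 ⇒ P_{MedCo} = 23.6 + 0.2P_{RxPlus}.
Setting P_{MedCo} = P_{RxPlus} in the reaction function: P_{MedCo} = 23.6 + 0.2P_{MedCo}, so P_{MedCo} = 23.6 / 0.8 = 29.5.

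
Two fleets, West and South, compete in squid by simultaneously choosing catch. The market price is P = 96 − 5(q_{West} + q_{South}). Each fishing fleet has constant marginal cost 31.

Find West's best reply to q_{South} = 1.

Fishing fleet West's profit: π = q_{West}(96 − 5(q_{West} + q_{South})) − 31q_{West}.
∂π/∂q_{West} = 65 − 10q_{West} − 5q_{South} = 0, so q_{West} = 6.5 − 0.5q_{South}.
At q_{South} = 1: q_{West} = 6.5 − 0.5·1 = 6.

6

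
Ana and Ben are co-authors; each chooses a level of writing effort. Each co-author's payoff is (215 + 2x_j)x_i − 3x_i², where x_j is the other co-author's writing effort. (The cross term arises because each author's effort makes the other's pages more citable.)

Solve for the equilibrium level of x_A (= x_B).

Ana's payoff is (215 + 2x_B)x_A − 3x_A².
∂π/∂x_A = 215 + 2x_B − 6x_A = 0, so x_A = 215/6 + (1/3)x_B.
Setting x_A = x_B in the reaction function: x_A = 215/6 + (1/3)x_A, so x_A = (215/6) / (2/3) = 53.75.

53.75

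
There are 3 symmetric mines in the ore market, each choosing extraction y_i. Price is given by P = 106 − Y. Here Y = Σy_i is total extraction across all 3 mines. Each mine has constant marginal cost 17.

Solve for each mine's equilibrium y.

A representative mine's profit is π_i = y_i(106 − Y) − 17y_i, with Y = y_i + Σ_{j≠i} y_j.
First-order condition: 89 − 2y_i − Σ_{j≠i} y_j = 0.
Imposing symmetry (y_j = y for all j) turns Σ_{j≠i} y_j into 2y, so 89 = 4y and y = 22.25.

22.25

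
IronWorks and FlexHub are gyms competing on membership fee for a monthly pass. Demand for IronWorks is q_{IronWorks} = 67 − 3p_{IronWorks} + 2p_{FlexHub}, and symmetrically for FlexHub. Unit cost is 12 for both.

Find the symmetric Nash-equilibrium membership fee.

25.75

IronWorks's profit: π = (p_{IronWorks} − 12)(67 − 3p_{IronWorks} + 2p_{FlexHub}).
∂π/∂p_{IronWorks} = 103 − 6p_{IronWorks} + 2p_{FlexHub} = 0 ⇒ p_{IronWorks} = 103/6 + (1/3)p_{FlexHub}.
Setting p_{IronWorks} = p_{FlexHub} in the reaction function: p_{IronWorks} = 103/6 + (1/3)p_{IronWorks}, so p_{IronWorks} = (103/6) / (2/3) = 25.75.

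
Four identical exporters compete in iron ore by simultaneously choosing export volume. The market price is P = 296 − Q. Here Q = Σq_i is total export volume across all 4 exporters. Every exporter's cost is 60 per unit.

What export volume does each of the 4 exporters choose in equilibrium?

A representative exporter's profit is π_i = q_i(296 − Q) − 60q_i, with Q = q_i + Σ_{j≠i} q_j.
First-order condition: 236 − 2q_i − Σ_{j≠i} q_j = 0.
Imposing symmetry (q_j = q for all j) turns Σ_{j≠i} q_j into 3q, so 236 = 5q and q = 47.2.

47.2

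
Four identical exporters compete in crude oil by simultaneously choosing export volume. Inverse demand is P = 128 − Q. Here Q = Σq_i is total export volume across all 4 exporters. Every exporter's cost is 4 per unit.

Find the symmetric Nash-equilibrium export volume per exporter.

24.8

A representative exporter's profit is π_i = q_i(128 − Q) − 4q_i, with Q = q_i + Σ_{j≠i} q_j.
First-order condition: 124 − 2q_i − Σ_{j≠i} q_j = 0.
In a symmetric equilibrium every exporter chooses the same q, so Σ_{j≠i} q_j = 3q. The condition becomes 124 − 5q = 0, giving q = 124/5 = 24.8.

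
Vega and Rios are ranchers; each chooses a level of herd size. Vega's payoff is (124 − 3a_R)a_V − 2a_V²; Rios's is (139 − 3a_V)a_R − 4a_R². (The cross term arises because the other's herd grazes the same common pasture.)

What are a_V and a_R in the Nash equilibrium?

Expanding Vega's payoff: 124a_V − 3a_Ra_V − 2a_V².
∂π/∂a_V = 124 − 3a_R − 4a_V = 0, so a_V = 31 − 0.75a_R.
Likewise for Rios: a_R = 17.375 − 0.375a_V.
Solving the two reaction functions simultaneously: (1 − (−0.75)(−0.375))a_V = 31 − 0.75·17.375, so (23/32)a_V = 575/32 and a_V = 25.
Then a_R = 17.375 − 0.375·25 = 8.

25, 8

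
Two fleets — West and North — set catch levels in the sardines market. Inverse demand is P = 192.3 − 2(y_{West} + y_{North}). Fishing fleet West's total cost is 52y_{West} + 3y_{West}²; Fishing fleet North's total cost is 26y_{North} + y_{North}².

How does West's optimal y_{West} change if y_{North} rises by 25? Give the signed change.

Fishing fleet West's profit: π = y_{West}(192.3 − 2(y_{West} + y_{North})) − 52y_{West} − 3y_{West}².
∂π/∂y_{West} = 140.3 − 10y_{West} − 2y_{North} = 0, so y_{West} = 14.03 − 0.2y_{North}.
The reaction-function slope is −0.2, so a 25-unit rise in y_{North} moves y_{West} by −0.2 × 25 = −5. West's best response falls — the actions are strategic substitutes.

-5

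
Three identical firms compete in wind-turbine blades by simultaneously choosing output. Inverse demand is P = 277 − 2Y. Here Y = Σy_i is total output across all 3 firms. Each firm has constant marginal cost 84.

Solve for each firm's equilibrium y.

A representative firm's profit is π_i = y_i(277 − 2Y) − 84y_i, with Y = y_i + Σ_{j≠i} y_j.
First-order condition: 193 − 4y_i − 2Σ_{j≠i} y_j = 0.
Imposing symmetry (y_j = y for all j) turns Σ_{j≠i} y_j into 2y, so 193 = 8y and y = 24.125.

24.125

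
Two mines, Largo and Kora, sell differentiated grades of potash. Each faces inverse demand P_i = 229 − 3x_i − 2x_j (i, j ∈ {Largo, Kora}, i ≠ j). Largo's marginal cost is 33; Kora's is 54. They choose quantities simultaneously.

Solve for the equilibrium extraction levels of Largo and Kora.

25.8125, 20.5625

Mine Largo's profit: π = x_{Largo}(229 − 3x_{Largo} − 2x_{Kora}) − 33x_{Largo}.
∂π/∂x_{Largo} = 196 − 6x_{Largo} − 2x_{Kora} = 0 ⇒ x_{Largo} = 98/3 − (1/3)x_{Kora}.
Similarly x_{Kora} = 175/6 − (1/3)x_{Largo}.
Plugging x_{Kora} into Largo's best response: x_{Largo} = 98/3 − (1/3)(175/6 − (1/3)x_{Largo}) ⇒ (8/9)x_{Largo} = 413/18, so x_{Largo} = 25.8125.
Then x_{Kora} = 175/6 − (1/3)·25.8125 = 20.5625.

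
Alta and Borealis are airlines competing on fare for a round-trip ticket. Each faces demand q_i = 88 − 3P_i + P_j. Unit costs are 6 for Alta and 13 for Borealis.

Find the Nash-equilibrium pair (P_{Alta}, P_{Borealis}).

21.8, 24.8

Alta's profit: π = (P_{Alta} − 6)(88 − 3P_{Alta} + P_{Borealis}).
∂π/∂P_{Alta} = 106 − 6P_{Alta} + P_{Borealis} = 0 ⇒ P_{Alta} = 53/3 + (1/6)P_{Borealis}.
Similarly P_{Borealis} = 127/6 + (1/6)P_{Alta}.
Substituting the second reaction function into the first: P_{Alta} = 53/3 + (1/6)(127/6 + (1/6)P_{Alta}), which gives (35/36)P_{Alta} = 763/36 ⇒ P_{Alta} = 21.8.
Then P_{Borealis} = 127/6 + (1/6)·21.8 = 24.8.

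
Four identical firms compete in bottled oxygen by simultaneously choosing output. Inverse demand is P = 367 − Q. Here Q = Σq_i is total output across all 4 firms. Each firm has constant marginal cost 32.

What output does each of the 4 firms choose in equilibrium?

67

A representative firm's profit is π_i = q_i(367 − Q) − 32q_i, with Q = q_i + Σ_{j≠i} q_j.
First-order condition: 335 − 2q_i − Σ_{j≠i} q_j = 0.
With identical firms, set every q_j = q: then 335 − 2q − 3q = 0, i.e. q = 335/5 = 67.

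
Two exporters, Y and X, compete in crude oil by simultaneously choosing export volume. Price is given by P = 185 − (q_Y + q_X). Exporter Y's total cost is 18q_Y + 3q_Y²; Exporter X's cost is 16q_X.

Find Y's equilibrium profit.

Exporter Y's profit: π = q_Y(185 − (q_Y + q_X)) − 18q_Y − 3q_Y².
∂π/∂q_Y = 167 − 8q_Y − q_X = 0, so q_Y = 20.875 − 0.125q_X.
For X: ∂π/∂q_X = 169 − 2q_X − q_Y = 0 ⇒ q_X = 84.5 − 0.5q_Y.
Substituting the second reaction function into the first: q_Y = 20.875 − 0.125(84.5 − 0.5q_Y), which gives 0.9375q_Y = 10.3125 ⇒ q_Y = 11.
Then q_X = 84.5 − 0.5·11 = 79.
Price P = 185 − 90 = 95.
Y's profit: (95 − 18)·11 − 3(11)² = 484.

484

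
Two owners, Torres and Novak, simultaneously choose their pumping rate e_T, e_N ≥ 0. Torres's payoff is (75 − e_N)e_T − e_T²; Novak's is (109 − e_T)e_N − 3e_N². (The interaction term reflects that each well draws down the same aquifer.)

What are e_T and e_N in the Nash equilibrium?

31, 13

Expanding Torres's payoff: 75e_T − e_Ne_T − e_T².
∂π/∂e_T = 75 − e_N − 2e_T = 0, so e_T = 37.5 − 0.5e_N.
Likewise for Novak: e_N = 109/6 − (1/6)e_T.
Solving the two reaction functions simultaneously: (1 − (−0.5)(−1/6))e_T = 37.5 − 0.5·(109/6), so (11/12)e_T = 341/12 and e_T = 31.
Then e_N = 109/6 − (1/6)·31 = 13.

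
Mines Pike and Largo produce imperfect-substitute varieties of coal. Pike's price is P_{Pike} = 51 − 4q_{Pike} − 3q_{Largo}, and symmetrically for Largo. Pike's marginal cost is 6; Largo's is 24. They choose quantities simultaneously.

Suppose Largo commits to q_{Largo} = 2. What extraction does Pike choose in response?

Mine Pike's profit: π = q_{Pike}(51 − 4q_{Pike} − 3q_{Largo}) − 6q_{Pike}.
∂π/∂q_{Pike} = 45 − 8q_{Pike} − 3q_{Largo} = 0 ⇒ q_{Pike} = 5.625 − 0.375q_{Largo}.
At q_{Largo} = 2: q_{Pike} = 5.625 − 0.375·2 = 4.875.

4.875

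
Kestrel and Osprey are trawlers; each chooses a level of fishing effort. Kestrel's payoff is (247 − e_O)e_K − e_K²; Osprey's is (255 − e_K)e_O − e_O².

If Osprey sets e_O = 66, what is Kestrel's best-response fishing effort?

Expanding Kestrel's payoff: 247e_K − e_Oe_K − e_K².
∂π/∂e_K = 247 − e_O − 2e_K = 0, so e_K = 123.5 − 0.5e_O.
At e_O = 66: e_K = 123.5 − 0.5·66 = 90.5.

90.5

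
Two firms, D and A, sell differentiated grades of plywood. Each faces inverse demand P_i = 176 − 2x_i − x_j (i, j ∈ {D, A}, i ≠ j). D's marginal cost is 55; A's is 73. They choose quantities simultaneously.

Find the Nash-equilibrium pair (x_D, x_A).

25.4, 19.4

Firm D's profit: π = x_D(176 − 2x_D − x_A) − 55x_D.
∂π/∂x_D = 121 − 4x_D − x_A = 0 ⇒ x_D = 30.25 − 0.25x_A.
Similarly x_A = 25.75 − 0.25x_D.
Plugging x_A into D's best response: x_D = 30.25 − 0.25(25.75 − 0.25x_D) ⇒ 0.9375x_D = 23.8125, so x_D = 25.4.
Then x_A = 25.75 − 0.25·25.4 = 19.4.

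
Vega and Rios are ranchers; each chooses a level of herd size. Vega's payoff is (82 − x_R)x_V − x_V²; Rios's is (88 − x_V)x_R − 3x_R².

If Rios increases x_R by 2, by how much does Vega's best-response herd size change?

-1

Expanding Vega's payoff: 82x_V − x_Rx_V − x_V².
∂π/∂x_V = 82 − x_R − 2x_V = 0, so x_V = 41 − 0.5x_R.
The reaction-function slope is −0.5, so a 2-unit rise in x_R moves x_V by −0.5 × 2 = −1. Vega's best response falls — the actions are strategic substitutes.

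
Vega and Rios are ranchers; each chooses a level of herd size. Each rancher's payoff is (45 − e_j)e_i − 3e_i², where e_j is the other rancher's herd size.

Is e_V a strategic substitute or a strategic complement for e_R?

strategic substitutes

Vega's payoff is (45 − e_R)e_V − 3e_V².
∂π/∂e_V = 45 − e_R − 6e_V = 0, so e_V = 7.5 − (1/6)e_R.
The best-response slope de_V/de_R = −1/6 < 0: the reaction function is downward-sloping, so the choices are strategic substitutes.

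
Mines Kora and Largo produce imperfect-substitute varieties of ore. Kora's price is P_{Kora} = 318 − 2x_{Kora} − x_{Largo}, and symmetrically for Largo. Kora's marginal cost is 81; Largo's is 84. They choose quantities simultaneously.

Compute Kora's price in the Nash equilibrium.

Mine Kora's profit: π = x_{Kora}(318 − 2x_{Kora} − x_{Largo}) − 81x_{Kora}.
∂π/∂x_{Kora} = 237 − 4x_{Kora} − x_{Largo} = 0 ⇒ x_{Kora} = 59.25 − 0.25x_{Largo}.
Similarly x_{Largo} = 58.5 − 0.25x_{Kora}.
Plugging x_{Largo} into Kora's best response: x_{Kora} = 59.25 − 0.25(58.5 − 0.25x_{Kora}) ⇒ 0.9375x_{Kora} = 44.625, so x_{Kora} = 47.6.
Then x_{Largo} = 58.5 − 0.25·47.6 = 46.6.
P_{Kora} = 318 − 2·47.6 − 46.6 = 176.2.

176.2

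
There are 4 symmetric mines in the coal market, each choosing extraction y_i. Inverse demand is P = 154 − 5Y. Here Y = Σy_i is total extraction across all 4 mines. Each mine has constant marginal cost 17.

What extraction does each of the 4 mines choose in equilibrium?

A representative mine's profit is π_i = y_i(154 − 5Y) − 17y_i, with Y = y_i + Σ_{j≠i} y_j.
First-order condition: 137 − 10y_i − 5Σ_{j≠i} y_j = 0.
Imposing symmetry (y_j = y for all j) turns Σ_{j≠i} y_j into 3y, so 137 = 25y and y = 5.48.

5.48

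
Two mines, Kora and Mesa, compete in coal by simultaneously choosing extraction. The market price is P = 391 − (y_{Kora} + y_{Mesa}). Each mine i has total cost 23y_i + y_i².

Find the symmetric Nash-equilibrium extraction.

Mine Kora's profit: π = y_{Kora}(391 − (y_{Kora} + y_{Mesa})) − 23y_{Kora} − y_{Kora}².
∂π/∂y_{Kora} = 368 − 4y_{Kora} − y_{Mesa} = 0, so y_{Kora} = 92 − 0.25y_{Mesa}.
The game is symmetric, so in equilibrium y_{Mesa} = y_{Kora}: the reaction function gives 1.25y_{Kora} = 92, hence y_{Kora} = 73.6.

73.6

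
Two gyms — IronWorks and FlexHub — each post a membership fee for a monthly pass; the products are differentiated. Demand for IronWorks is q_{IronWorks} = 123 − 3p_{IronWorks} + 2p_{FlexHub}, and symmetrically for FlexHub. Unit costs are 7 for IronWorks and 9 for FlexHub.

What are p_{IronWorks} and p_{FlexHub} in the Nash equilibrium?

36.375, 37.125

IronWorks's profit: π = (p_{IronWorks} − 7)(123 − 3p_{IronWorks} + 2p_{FlexHub}).
∂π/∂p_{IronWorks} = 144 − 6p_{IronWorks} + 2p_{FlexHub} = 0 ⇒ p_{IronWorks} = 24 + (1/3)p_{FlexHub}.
Similarly p_{FlexHub} = 25 + (1/3)p_{IronWorks}.
Plugging p_{FlexHub} into IronWorks's best response: p_{IronWorks} = 24 + (1/3)(25 + (1/3)p_{IronWorks}) ⇒ (8/9)p_{IronWorks} = 97/3, so p_{IronWorks} = 36.375.
Then p_{FlexHub} = 25 + (1/3)·36.375 = 37.125.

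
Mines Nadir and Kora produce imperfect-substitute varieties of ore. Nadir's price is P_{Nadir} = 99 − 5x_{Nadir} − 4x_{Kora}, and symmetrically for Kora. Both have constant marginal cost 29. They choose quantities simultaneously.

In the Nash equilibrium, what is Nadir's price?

54

Mine Nadir's profit: π = x_{Nadir}(99 − 5x_{Nadir} − 4x_{Kora}) − 29x_{Nadir}.
∂π/∂x_{Nadir} = 70 − 10x_{Nadir} − 4x_{Kora} = 0 ⇒ x_{Nadir} = 7 − 0.4x_{Kora}.
Setting x_{Nadir} = x_{Kora} in the reaction function: x_{Nadir} = 7 − 0.4x_{Nadir}, so x_{Nadir} = 7 / 1.4 = 5.
P_{Nadir} = 99 − 5·5 − 4·5 = 54.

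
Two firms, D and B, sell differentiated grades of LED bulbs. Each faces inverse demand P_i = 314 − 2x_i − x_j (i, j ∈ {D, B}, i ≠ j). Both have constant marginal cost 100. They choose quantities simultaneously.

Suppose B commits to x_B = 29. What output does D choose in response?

46.25

Firm D's profit: π = x_D(314 − 2x_D − x_B) − 100x_D.
∂π/∂x_D = 214 − 4x_D − x_B = 0 ⇒ x_D = 53.5 − 0.25x_B.
At x_B = 29: x_D = 53.5 − 0.25·29 = 46.25.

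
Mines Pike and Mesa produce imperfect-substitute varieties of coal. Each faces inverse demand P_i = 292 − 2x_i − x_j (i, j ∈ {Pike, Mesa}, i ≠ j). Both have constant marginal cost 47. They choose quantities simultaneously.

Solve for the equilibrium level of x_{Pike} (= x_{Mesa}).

Mine Pike's profit: π = x_{Pike}(292 − 2x_{Pike} − x_{Mesa}) − 47x_{Pike}.
∂π/∂x_{Pike} = 245 − 4x_{Pike} − x_{Mesa} = 0 ⇒ x_{Pike} = 61.25 − 0.25x_{Mesa}.
The game is symmetric, so in equilibrium x_{Mesa} = x_{Pike}: the reaction function gives 1.25x_{Pike} = 61.25, hence x_{Pike} = 49.

49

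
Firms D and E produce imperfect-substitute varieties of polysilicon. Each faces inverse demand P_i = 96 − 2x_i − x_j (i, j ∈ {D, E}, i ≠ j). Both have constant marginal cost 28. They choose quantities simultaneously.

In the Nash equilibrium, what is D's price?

55.2

Firm D's profit: π = x_D(96 − 2x_D − x_E) − 28x_D.
∂π/∂x_D = 68 − 4x_D − x_E = 0 ⇒ x_D = 17 − 0.25x_E.
The game is symmetric, so in equilibrium x_E = x_D: the reaction function gives 1.25x_D = 17, hence x_D = 13.6.
P_D = 96 − 2·13.6 − 13.6 = 55.2.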